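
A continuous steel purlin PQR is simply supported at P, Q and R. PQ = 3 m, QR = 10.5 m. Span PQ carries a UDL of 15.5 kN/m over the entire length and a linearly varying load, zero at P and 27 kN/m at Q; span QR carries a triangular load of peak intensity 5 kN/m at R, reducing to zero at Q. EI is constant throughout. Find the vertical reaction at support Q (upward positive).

Release continuity at Q by inserting a hinge; the redundant is the internal moment M_Q. The primary structure is two simply-supported spans PQ and QR.
Rotations at Q on the released spans (each span's end-slope, ×1/EI):
  span PQ: UDL 15.5: wL³/(24EI) = 17.44/EI
  span PQ: triangular load, peak 27: w₀L³/(45EI) = 16.2/EI
  span QR: triangular load, peak 5: 7w₀L³/(360EI) = 112.5/EI
  relative rotation θ_0 = (33.64 + 112.5)/EI = 146.2/EI
A unit hogging moment at Q produces rotation L₁/(3EI) + L₂/(3EI) = 4.5/EI.
Slope continuity at Q: θ_0 = M_Q·4.5/EI, so M_Q = 146.2/4.5 = 32.49 kN·m (hogging).
Span PQ, ΣM about P with M_Q applied at Q: R_Q^{PQ}·3 = 150.8 + 32.49, so R_Q^{PQ} = 61.08 kN and R_P = 87 − 61.08 = 25.92 kN.
Span QR, ΣM about R: R_Q^{QR}·10.5 = 91.88 + 32.49, so R_Q^{QR} = 11.84 kN and R_R = 26.25 − 11.84 = 14.41 kN.
R_Q = 61.08 + 11.84 = 72.92 kN.

R_Q = 72.92 kN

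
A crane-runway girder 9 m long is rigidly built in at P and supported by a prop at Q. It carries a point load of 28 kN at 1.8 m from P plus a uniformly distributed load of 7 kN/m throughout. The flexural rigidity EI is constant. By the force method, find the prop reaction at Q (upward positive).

R_Q = 25.19 kN

Release the roller at Q. Primary structure: cantilever fixed at P.
Deflection at Q on the released cantilever, summing each load's contribution:
  point load 28 at a = 1.8: Pa²(3L − a)/(6EI) = 381/EI
  UDL 7: wL⁴/(8EI) = 5741/EI
  δ_0 = 6122/EI
Tip deflection under a unit load at Q: L³/(3EI) = 243/EI.
The prop prevents deflection at Q: R_Q = δ_0/δ_{QQ} = 6122/243 = 25.19 kN.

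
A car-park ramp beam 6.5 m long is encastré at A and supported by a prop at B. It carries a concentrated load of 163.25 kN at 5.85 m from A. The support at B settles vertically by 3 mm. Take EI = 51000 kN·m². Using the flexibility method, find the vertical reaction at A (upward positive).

R_A = 26.08 kN

Take the reaction at B as the redundant and release it; the primary structure is a cantilever fixed at A.
Downward deflection at the released point B due to the loads:
  point load 163.25 at a = 5.85: Pa²(3L − a)/(6EI) = 12710/EI
Flexibility coefficient — unit upward force at B: δ_{BB} = L³/(3EI) = 91.54/EI.
With EI = 51000 kN·m²: δ_0 = 0.24922 m and δ_{BB} = 0.001795 m/kN.
Compatibility — the beam at B must follow the support down by 0.003 m: δ_0 − R_B·δ_{BB} = 0.003, so R_B = (0.24922 − 0.003)/0.001795 = 137.2 kN.
Vertical equilibrium: R_A = ΣP − R_B = 163.2 − 137.2 = 26.08 kN.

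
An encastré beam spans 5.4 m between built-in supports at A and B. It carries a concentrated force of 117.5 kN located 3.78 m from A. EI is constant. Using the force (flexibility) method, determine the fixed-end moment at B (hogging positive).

Take the two fixed-end moments M_A, M_B as redundants; the released structure is the simple span AB.
Simple-span end rotations at A and B under the given loads:
  at A: point load 117.5 at a = 3.78: Pab(L + b)/(6LEI) = 155.9/EI
  at B: point load 117.5 at a = 3.78: Pab(L + a)/(6LEI) = 203.9/EI
  θ_A0 = 155.9/EI,  θ_B0 = 203.9/EI
Flexibility coefficients: a unit moment at one end gives L/(3EI) there and L/(6EI) at the far end, so f₁₁ = f₂₂ = 1.8/EI and f₁₂ = f₂₁ = 0.9/EI.
Compatibility — zero rotation at each built-in end:
  1.8 M_A + 0.9 M_B = 155.9
  0.9 M_A + 1.8 M_B = 203.9
Solving the pair gives M_A = 39.97 kN·m and M_B = 93.27 kN·m (hogging).

M_B = 93.27 kN·m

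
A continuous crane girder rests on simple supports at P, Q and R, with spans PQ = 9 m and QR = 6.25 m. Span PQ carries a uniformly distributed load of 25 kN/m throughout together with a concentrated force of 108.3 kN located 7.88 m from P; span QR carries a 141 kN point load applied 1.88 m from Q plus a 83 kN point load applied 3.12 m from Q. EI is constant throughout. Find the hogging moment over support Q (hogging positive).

M_Q = 312.6 kN·m

Insert a hinge at Q; M_Q is the redundant, and each span becomes simply supported.
End slopes at the hinge Q, treating each span as simply supported:
  span PQ: UDL 25: wL³/(24EI) = 759.4/EI
  span PQ: point load 108.3 at a = 7.88: Pab(L + a)/(6LEI) = 298.8/EI
  span QR: point load 141 at a = 1.88: Pab(L + b)/(6LEI) = 328.1/EI
  span QR: point load 83 at a = 3.12: Pab(L + b)/(6LEI) = 202.7/EI
  relative rotation θ_0 = (1058 + 530.8)/EI = 1589/EI
A unit hogging moment at Q produces rotation L₁/(3EI) + L₂/(3EI) = 5.083/EI.
Compatibility: M_Q·(L₁+L₂)/(3EI) = θ_0, giving M_Q = 312.6 kN·m (hogging).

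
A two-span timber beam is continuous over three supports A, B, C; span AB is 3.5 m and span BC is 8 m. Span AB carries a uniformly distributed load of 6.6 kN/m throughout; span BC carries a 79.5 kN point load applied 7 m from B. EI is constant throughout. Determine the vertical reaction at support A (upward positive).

R_A = 2.894 kN

Release continuity at B by inserting a hinge; the redundant is the internal moment M_B. The primary structure is two simply-supported spans AB and BC.
Rotations at B on the released spans (each span's end-slope, ×1/EI):
  span AB: UDL 6.6: wL³/(24EI) = 11.79/EI
  span BC: point load 79.5 at a = 7: Pab(L + b)/(6LEI) = 104.3/EI
  relative rotation θ_0 = (11.79 + 104.3)/EI = 116.1/EI
A unit hogging moment at B produces rotation L₁/(3EI) + L₂/(3EI) = 3.833/EI.
Compatibility: M_B·(L₁+L₂)/(3EI) = θ_0, giving M_B = 30.3 kN·m (hogging).
Span AB, ΣM about A with M_B applied at B: R_B^{AB}·3.5 = 40.42 + 30.3, so R_B^{AB} = 20.21 kN and R_A = 23.1 − 20.21 = 2.894 kN.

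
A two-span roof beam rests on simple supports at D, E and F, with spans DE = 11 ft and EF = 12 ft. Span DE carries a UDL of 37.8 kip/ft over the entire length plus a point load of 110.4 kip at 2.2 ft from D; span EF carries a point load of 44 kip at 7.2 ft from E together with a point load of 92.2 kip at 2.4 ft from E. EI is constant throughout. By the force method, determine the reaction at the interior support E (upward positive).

R_E = 401.2 kip

Take M_E as the redundant. Released structure: two simple spans DE and EF with a hinge at E.
End slopes at the hinge E, treating each span as simply supported:
  span DE: UDL 37.8: wL³/(24EI) = 2096/EI
  span DE: point load 110.4 at a = 2.2: Pab(L + a)/(6LEI) = 427.5/EI
  span EF: point load 44 at a = 7.2: Pab(L + b)/(6LEI) = 354.8/EI
  span EF: point load 92.2 at a = 2.4: Pab(L + b)/(6LEI) = 637.3/EI
  relative rotation θ_0 = (2524 + 992.1)/EI = 3516/EI
A unit hogging moment at E produces rotation L₁/(3EI) + L₂/(3EI) = 7.667/EI.
Compatibility: M_E·(L₁+L₂)/(3EI) = θ_0, giving M_E = 458.6 kip·ft (hogging).
Span DE, ΣM about D with M_E applied at E: R_E^{DE}·11 = 2530 + 458.6, so R_E^{DE} = 271.7 kip and R_D = 526.2 − 271.7 = 254.5 kip.
Span EF, ΣM about F: R_E^{EF}·12 = 1096 + 458.6, so R_E^{EF} = 129.6 kip and R_F = 136.2 − 129.6 = 6.624 kip.
R_E = 271.7 + 129.6 = 401.2 kip.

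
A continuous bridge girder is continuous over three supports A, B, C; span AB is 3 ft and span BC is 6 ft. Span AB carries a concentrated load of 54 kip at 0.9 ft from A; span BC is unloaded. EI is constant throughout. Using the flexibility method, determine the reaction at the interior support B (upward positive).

Release continuity at B by inserting a hinge; the redundant is the internal moment M_B. The primary structure is two simply-supported spans AB and BC.
Rotations at B on the released spans (each span's end-slope, ×1/EI):
  span AB: point load 54 at a = 0.9: Pab(L + a)/(6LEI) = 22.11/EI
  relative rotation θ_0 = (22.11 + 0)/EI = 22.11/EI
A unit hogging moment at B produces rotation L₁/(3EI) + L₂/(3EI) = 3/EI.
Slope continuity at B: θ_0 = M_B·3/EI, so M_B = 22.11/3 = 7.371 kip·ft (hogging).
Span AB, ΣM about A with M_B applied at B: R_B^{AB}·3 = 48.6 + 7.371, so R_B^{AB} = 18.66 kip and R_A = 54 − 18.66 = 35.34 kip.
Span BC, ΣM about C: R_B^{BC}·6 = 0 + 7.371, so R_B^{BC} = 1.228 kip and R_C = 0 − 1.228 = -1.228 kip.
R_B = 18.66 + 1.228 = 19.89 kip.

R_B = 19.89 kip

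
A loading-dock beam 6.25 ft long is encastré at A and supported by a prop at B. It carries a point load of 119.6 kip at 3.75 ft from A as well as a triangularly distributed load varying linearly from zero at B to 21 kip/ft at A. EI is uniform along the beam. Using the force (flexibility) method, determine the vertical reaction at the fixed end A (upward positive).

R_A = 120.4 kip

Release the roller at B. Primary structure: cantilever fixed at A.
Deflection at B on the released cantilever, summing each load's contribution:
  point load 119.6 at a = 3.75: Pa²(3L − a)/(6EI) = 4205/EI
  triangular load, peak 21 at the fixed end: w₀L⁴/(30EI) = 1068/EI
  δ_0 = 5273/EI
Tip deflection under a unit load at B: L³/(3EI) = 81.38/EI.
Compatibility at B: δ_0 − R_B·δ_{BB} = 0, so R_B = 5273/81.38 = 64.79 kip.
Vertical equilibrium: R_A = ΣP − R_B = 185.2 − 64.79 = 120.4 kip.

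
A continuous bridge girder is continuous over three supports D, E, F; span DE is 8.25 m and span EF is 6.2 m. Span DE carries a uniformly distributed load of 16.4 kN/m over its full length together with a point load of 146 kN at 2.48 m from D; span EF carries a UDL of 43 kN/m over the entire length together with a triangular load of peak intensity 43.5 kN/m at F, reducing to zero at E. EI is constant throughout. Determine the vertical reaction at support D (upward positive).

Take M_E as the redundant. Released structure: two simple spans DE and EF with a hinge at E.
End slopes at the hinge E, treating each span as simply supported:
  span DE: UDL 16.4: wL³/(24EI) = 383.7/EI
  span DE: point load 146 at a = 2.48: Pab(L + a)/(6LEI) = 452.9/EI
  span EF: UDL 43: wL³/(24EI) = 427/EI
  span EF: triangular load, peak 43.5: 7w₀L³/(360EI) = 201.6/EI
  relative rotation θ_0 = (836.6 + 628.6)/EI = 1465/EI
A unit hogging moment at E produces rotation L₁/(3EI) + L₂/(3EI) = 4.817/EI.
Slope continuity at E: θ_0 = M_E·4.817/EI, so M_E = 1465/4.817 = 304.2 kN·m (hogging).
Span DE, ΣM about D with M_E applied at E: R_E^{DE}·8.25 = 920.2 + 304.2, so R_E^{DE} = 148.4 kN and R_D = 281.3 − 148.4 = 132.9 kN.

R_D = 132.9 kN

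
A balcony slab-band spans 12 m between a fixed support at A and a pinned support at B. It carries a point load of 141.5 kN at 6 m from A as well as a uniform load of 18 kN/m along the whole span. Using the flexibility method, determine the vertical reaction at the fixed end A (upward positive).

R_A = 232.3 kN

Release the roller at B. Primary structure: cantilever fixed at A.
Deflection at B on the released cantilever, summing each load's contribution:
  point load 141.5 at a = 6: Pa²(3L − a)/(6EI) = 25470/EI
  UDL 18: wL⁴/(8EI) = 46656/EI
  δ_0 = 72126/EI
Flexibility coefficient — unit upward force at B: δ_{BB} = L³/(3EI) = 576/EI.
Compatibility at B: δ_0 − R_B·δ_{BB} = 0, so R_B = 72126/576 = 125.2 kN.
Vertical equilibrium: R_A = ΣP − R_B = 357.5 − 125.2 = 232.3 kN.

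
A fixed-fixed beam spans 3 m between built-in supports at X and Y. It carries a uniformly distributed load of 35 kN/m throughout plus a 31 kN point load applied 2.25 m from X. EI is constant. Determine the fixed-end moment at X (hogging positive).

Take the two fixed-end moments M_X, M_Y as redundants; the released structure is the simple span XY.
On the primary (simply-supported) span, the end slopes from the loading are:
  at X: UDL 35: wL³/(24EI) = 39.38/EI
  at Y: UDL 35: wL³/(24EI) = 39.38/EI
  at X: point load 31 at a = 2.25: Pab(L + b)/(6LEI) = 10.9/EI
  at Y: point load 31 at a = 2.25: Pab(L + a)/(6LEI) = 15.26/EI
  θ_X0 = 50.27/EI,  θ_Y0 = 54.63/EI
Flexibility coefficients: a unit moment at one end gives L/(3EI) there and L/(6EI) at the far end, so f₁₁ = f₂₂ = 1/EI and f₁₂ = f₂₁ = 0.5/EI.
Compatibility — zero rotation at each built-in end:
  1 M_X + 0.5 M_Y = 50.27
  0.5 M_X + 1 M_Y = 54.63
Solving the pair gives M_X = 30.61 kN·m and M_Y = 39.33 kN·m (hogging).

M_X = 30.61 kN·m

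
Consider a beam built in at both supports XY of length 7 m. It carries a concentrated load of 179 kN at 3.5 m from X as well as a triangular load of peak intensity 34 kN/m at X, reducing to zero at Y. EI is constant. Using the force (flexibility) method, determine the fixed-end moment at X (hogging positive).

M_X = 239.9 kN·m

Take the two fixed-end moments M_X, M_Y as redundants; the released structure is the simple span XY.
On the primary (simply-supported) span, the end slopes from the loading are:
  at X: point load 179 at a = 3.5: Pab(L + b)/(6LEI) = 548.2/EI
  at Y: point load 179 at a = 3.5: Pab(L + a)/(6LEI) = 548.2/EI
  at X: triangular load, peak 34: w₀L³/(45EI) = 259.2/EI
  at Y: triangular load, peak 34: 7w₀L³/(360EI) = 226.8/EI
  θ_X0 = 807.3/EI,  θ_Y0 = 774.9/EI
Flexibility coefficients: a unit moment at one end gives L/(3EI) there and L/(6EI) at the far end, so f₁₁ = f₂₂ = 2.333/EI and f₁₂ = f₂₁ = 1.167/EI.
Compatibility — zero rotation at each built-in end:
  2.333 M_X + 1.167 M_Y = 807.3
  1.167 M_X + 2.333 M_Y = 774.9
Solving the pair gives M_X = 239.9 kN·m and M_Y = 212.2 kN·m (hogging).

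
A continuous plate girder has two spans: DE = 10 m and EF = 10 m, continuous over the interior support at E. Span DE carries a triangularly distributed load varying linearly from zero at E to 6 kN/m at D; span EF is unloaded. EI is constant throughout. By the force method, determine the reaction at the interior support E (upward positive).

Take M_E as the redundant. Released structure: two simple spans DE and EF with a hinge at E.
End slopes at the hinge E, treating each span as simply supported:
  span DE: triangular load, peak 6: 7w₀L³/(360EI) = 116.7/EI
  relative rotation θ_0 = (116.7 + 0)/EI = 116.7/EI
A unit hogging moment at E produces rotation L₁/(3EI) + L₂/(3EI) = 6.667/EI.
Slope continuity at E: θ_0 = M_E·6.667/EI, so M_E = 116.7/6.667 = 17.5 kN·m (hogging).
Span DE, ΣM about D with M_E applied at E: R_E^{DE}·10 = 100 + 17.5, so R_E^{DE} = 11.75 kN and R_D = 30 − 11.75 = 18.25 kN.
Span EF, ΣM about F: R_E^{EF}·10 = 0 + 17.5, so R_E^{EF} = 1.75 kN and R_F = 0 − 1.75 = -1.75 kN.
R_E = 11.75 + 1.75 = 13.5 kN.

R_E = 13.5 kN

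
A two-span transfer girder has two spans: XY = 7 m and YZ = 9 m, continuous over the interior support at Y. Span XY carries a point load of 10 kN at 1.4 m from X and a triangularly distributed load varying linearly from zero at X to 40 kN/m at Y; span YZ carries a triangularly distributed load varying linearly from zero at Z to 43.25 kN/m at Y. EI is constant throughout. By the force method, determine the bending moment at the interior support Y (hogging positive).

M_Y = 191.5 kN·m

Take M_Y as the redundant. Released structure: two simple spans XY and YZ with a hinge at Y.
Discontinuity in slope at Y on the released structure — sum the simple-span end rotations:
  span XY: point load 10 at a = 1.4: Pab(L + a)/(6LEI) = 15.68/EI
  span XY: triangular load, peak 40: w₀L³/(45EI) = 304.9/EI
  span YZ: triangular load, peak 43.25: w₀L³/(45EI) = 700.6/EI
  relative rotation θ_0 = (320.6 + 700.6)/EI = 1021/EI
A unit hogging moment at Y produces rotation L₁/(3EI) + L₂/(3EI) = 5.333/EI.
Slope continuity at Y: θ_0 = M_Y·5.333/EI, so M_Y = 1021/5.333 = 191.5 kN·m (hogging).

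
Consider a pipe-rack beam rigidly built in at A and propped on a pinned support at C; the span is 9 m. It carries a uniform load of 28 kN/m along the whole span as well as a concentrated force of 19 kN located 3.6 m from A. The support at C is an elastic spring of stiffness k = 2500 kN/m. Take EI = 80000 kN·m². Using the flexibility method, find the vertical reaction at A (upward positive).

R_A = 184 kN

Remove the prop at C; the released (primary) structure is a cantilever built in at A.
Deflection at C on the released cantilever, summing each load's contribution:
  UDL 28: wL⁴/(8EI) = 22964/EI
  point load 19 at a = 3.6: Pa²(3L − a)/(6EI) = 960.3/EI
  δ_0 = 23924/EI
Flexibility coefficient — unit upward force at C: δ_{CC} = L³/(3EI) = 243/EI.
With EI = 80000 kN·m²: δ_0 = 0.29905 m and δ_{CC} = 0.003037 m/kN.
Compatibility — the spring shortens by R_C/k under the reaction it provides: δ_0 − R_C·δ_{CC} = R_C/k. With 1/k = 0.0004 m/kN, R_C = δ_0 / (δ_{CC} + 1/k) = 0.29905 / (0.003037 + 0.0004) = 87 kN.
Vertical equilibrium: R_A = ΣP − R_C = 271 − 87 = 184 kN.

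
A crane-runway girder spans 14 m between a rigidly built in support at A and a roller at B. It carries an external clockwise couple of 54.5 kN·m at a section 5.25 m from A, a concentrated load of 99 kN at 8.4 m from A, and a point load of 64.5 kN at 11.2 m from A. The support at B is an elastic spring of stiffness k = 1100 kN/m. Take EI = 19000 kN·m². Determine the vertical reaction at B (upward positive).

Take the reaction at B as the redundant and release it; the primary structure is a cantilever fixed at A.
Primary-structure tip deflection at B by superposition:
  clockwise couple 54.5 at a = 5.25: M₀a(2L − a)/(2EI) = 3255/EI
  point load 99 at a = 8.4: Pa²(3L − a)/(6EI) = 39118/EI
  point load 64.5 at a = 11.2: Pa²(3L − a)/(6EI) = 41533/EI
  δ_0 = 83906/EI
Tip deflection under a unit load at B: L³/(3EI) = 914.7/EI.
With EI = 19000 kN·m²: δ_0 = 4.4161 m and δ_{BB} = 0.04814 m/kN.
Compatibility — the spring shortens by R_B/k under the reaction it provides: δ_0 − R_B·δ_{BB} = R_B/k. With 1/k = 0.000909 m/kN, R_B = δ_0 / (δ_{BB} + 1/k) = 4.4161 / (0.04814 + 0.000909) = 90.03 kN.

R_B = 90.03 kN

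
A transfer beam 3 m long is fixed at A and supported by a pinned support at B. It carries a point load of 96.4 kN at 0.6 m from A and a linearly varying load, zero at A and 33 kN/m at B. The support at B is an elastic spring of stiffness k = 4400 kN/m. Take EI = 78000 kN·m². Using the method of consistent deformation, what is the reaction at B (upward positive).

R_B = 10.99 kN

Remove the prop at B; the released (primary) structure is a cantilever built in at A.
Free-end deflection of the primary structure under the applied loading (downward +):
  point load 96.4 at a = 0.6: Pa²(3L − a)/(6EI) = 48.59/EI
  triangular load, peak 33 at the free end: 11w₀L⁴/(120EI) = 245/EI
  δ_0 = 293.6/EI
Tip deflection under a unit load at B: L³/(3EI) = 9/EI.
With EI = 78000 kN·m²: δ_0 = 0.003764 m and δ_{BB} = 0.000115 m/kN.
Compatibility — the spring shortens by R_B/k under the reaction it provides: δ_0 − R_B·δ_{BB} = R_B/k. With 1/k = 0.000227 m/kN, R_B = δ_0 / (δ_{BB} + 1/k) = 0.003764 / (0.000115 + 0.000227) = 10.99 kN.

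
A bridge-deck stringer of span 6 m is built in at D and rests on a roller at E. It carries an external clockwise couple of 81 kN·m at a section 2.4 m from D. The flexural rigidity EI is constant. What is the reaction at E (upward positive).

Release the roller at E. Primary structure: cantilever fixed at D.
Deflection at E on the released cantilever, summing each load's contribution:
  clockwise couple 81 at a = 2.4: M₀a(2L − a)/(2EI) = 933.1/EI
Tip deflection under a unit load at E: L³/(3EI) = 72/EI.
The prop prevents deflection at E: R_E = δ_0/δ_{EE} = 933.1/72 = 12.96 kN.

R_E = 12.96 kN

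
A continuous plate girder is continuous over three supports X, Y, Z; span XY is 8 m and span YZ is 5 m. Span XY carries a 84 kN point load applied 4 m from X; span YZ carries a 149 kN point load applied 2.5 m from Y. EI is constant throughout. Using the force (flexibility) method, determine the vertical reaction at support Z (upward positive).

R_Z = 48.25 kN

Take M_Y as the redundant. Released structure: two simple spans XY and YZ with a hinge at Y.
End slopes at the hinge Y, treating each span as simply supported:
  span XY: point load 84 at a = 4: Pab(L + a)/(6LEI) = 336/EI
  span YZ: point load 149 at a = 2.5: Pab(L + b)/(6LEI) = 232.8/EI
  relative rotation θ_0 = (336 + 232.8)/EI = 568.8/EI
A unit hogging moment at Y produces rotation L₁/(3EI) + L₂/(3EI) = 4.333/EI.
Compatibility: M_Y·(L₁+L₂)/(3EI) = θ_0, giving M_Y = 131.3 kN·m (hogging).
Span YZ, ΣM about Z: R_Y^{YZ}·5 = 372.5 + 131.3, so R_Y^{YZ} = 100.8 kN and R_Z = 149 − 100.8 = 48.25 kN.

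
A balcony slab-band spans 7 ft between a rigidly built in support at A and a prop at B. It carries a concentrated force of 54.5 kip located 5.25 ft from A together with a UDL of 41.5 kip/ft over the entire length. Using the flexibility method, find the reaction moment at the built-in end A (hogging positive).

Remove the prop at B; the released (primary) structure is a cantilever built in at A.
Downward deflection at the released point B due to the loads:
  point load 54.5 at a = 5.25: Pa²(3L − a)/(6EI) = 3943/EI
  UDL 41.5: wL⁴/(8EI) = 12455/EI
  δ_0 = 16398/EI
Tip deflection under a unit load at B: L³/(3EI) = 114.3/EI.
Compatibility at B: δ_0 − R_B·δ_{BB} = 0, so R_B = 16398/114.3 = 143.4 kip.
Moment equilibrium about A: M_A = Σ(load moments about A) − R_B·L = 1303 − 143.4×7 = 298.9 kip·ft.

M_A = 298.9 kip·ft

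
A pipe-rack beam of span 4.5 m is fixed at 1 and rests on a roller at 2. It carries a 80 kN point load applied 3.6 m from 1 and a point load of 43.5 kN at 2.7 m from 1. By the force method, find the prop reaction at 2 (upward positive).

R_2 = 75.11 kN

Remove the prop at 2; the released (primary) structure is a cantilever built in at 1.
Primary-structure tip deflection at 2 by superposition:
  point load 80 at a = 3.6: Pa²(3L − a)/(6EI) = 1711/EI
  point load 43.5 at a = 2.7: Pa²(3L − a)/(6EI) = 570.8/EI
  δ_0 = 2282/EI
Tip deflection under a unit load at 2: L³/(3EI) = 30.38/EI.
The prop prevents deflection at 2: R_2 = δ_0/δ_{22} = 2282/30.38 = 75.11 kN.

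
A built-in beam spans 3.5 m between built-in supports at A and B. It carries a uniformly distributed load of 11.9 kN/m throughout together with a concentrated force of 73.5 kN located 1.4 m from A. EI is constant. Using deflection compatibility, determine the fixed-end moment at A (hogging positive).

Release both end moments; the primary structure is a simply-supported span AB with redundants M_A and M_B.
Simple-span end rotations at A and B under the given loads:
  at A: UDL 11.9: wL³/(24EI) = 21.26/EI
  at B: UDL 11.9: wL³/(24EI) = 21.26/EI
  at A: point load 73.5 at a = 1.4: Pab(L + b)/(6LEI) = 57.62/EI
  at B: point load 73.5 at a = 1.4: Pab(L + a)/(6LEI) = 50.42/EI
  θ_A0 = 78.88/EI,  θ_B0 = 71.68/EI
Flexibility coefficients: a unit moment at one end gives L/(3EI) there and L/(6EI) at the far end, so f₁₁ = f₂₂ = 1.167/EI and f₁₂ = f₂₁ = 0.5833/EI.
Compatibility — zero rotation at each built-in end:
  1.167 M_A + 0.5833 M_B = 78.88
  0.5833 M_A + 1.167 M_B = 71.68
Solving the pair gives M_A = 49.19 kN·m and M_B = 36.84 kN·m (hogging).

M_A = 49.19 kN·m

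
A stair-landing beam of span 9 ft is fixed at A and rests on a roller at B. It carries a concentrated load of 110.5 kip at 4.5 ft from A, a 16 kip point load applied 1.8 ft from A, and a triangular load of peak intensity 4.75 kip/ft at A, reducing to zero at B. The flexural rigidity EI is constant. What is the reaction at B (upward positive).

R_B = 39.7 kip

Release the roller at B. Primary structure: cantilever fixed at A.
Free-end deflection of the primary structure under the applied loading (downward +):
  point load 110.5 at a = 4.5: Pa²(3L − a)/(6EI) = 8391/EI
  point load 16 at a = 1.8: Pa²(3L − a)/(6EI) = 217.7/EI
  triangular load, peak 4.75 at the fixed end: w₀L⁴/(30EI) = 1039/EI
  δ_0 = 9648/EI
Tip deflection under a unit load at B: L³/(3EI) = 243/EI.
Compatibility at B: δ_0 − R_B·δ_{BB} = 0, so R_B = 9648/243 = 39.7 kip.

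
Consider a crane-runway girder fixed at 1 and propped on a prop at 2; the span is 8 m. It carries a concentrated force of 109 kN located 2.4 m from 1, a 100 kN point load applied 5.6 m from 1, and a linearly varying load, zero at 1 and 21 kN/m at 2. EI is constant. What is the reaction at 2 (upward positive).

R_2 = 115.8 kN

Release the roller at 2. Primary structure: cantilever fixed at 1.
Free-end deflection of the primary structure under the applied loading (downward +):
  point load 109 at a = 2.4: Pa²(3L − a)/(6EI) = 2260/EI
  point load 100 at a = 5.6: Pa²(3L − a)/(6EI) = 9617/EI
  triangular load, peak 21 at the free end: 11w₀L⁴/(120EI) = 7885/EI
  δ_0 = 19762/EI
Tip deflection under a unit load at 2: L³/(3EI) = 170.7/EI.
Compatibility at 2: δ_0 − R_2·δ_{22} = 0, so R_2 = 19762/170.7 = 115.8 kN.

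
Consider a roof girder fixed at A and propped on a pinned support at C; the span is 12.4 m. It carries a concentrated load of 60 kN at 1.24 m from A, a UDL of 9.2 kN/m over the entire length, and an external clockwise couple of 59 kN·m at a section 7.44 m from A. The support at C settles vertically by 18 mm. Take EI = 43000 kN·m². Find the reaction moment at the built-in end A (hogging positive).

Remove the prop at C; the released (primary) structure is a cantilever built in at A.
Primary-structure tip deflection at C by superposition:
  point load 60 at a = 1.24: Pa²(3L − a)/(6EI) = 552.9/EI
  UDL 9.2: wL⁴/(8EI) = 27188/EI
  clockwise couple 59 at a = 7.44: M₀a(2L − a)/(2EI) = 3810/EI
  δ_0 = 31552/EI
Flexibility coefficient — unit upward force at C: δ_{CC} = L³/(3EI) = 635.5/EI.
With EI = 43000 kN·m²: δ_0 = 0.73376 m and δ_{CC} = 0.01478 m/kN.
Compatibility — the beam at C must follow the support down by 0.018 m: δ_0 − R_C·δ_{CC} = 0.018, so R_C = (0.73376 − 0.018)/0.01478 = 48.43 kN.
Moment equilibrium about A: M_A = Σ(load moments about A) − R_C·L = 840.7 − 48.43×12.4 = 240.2 kN·m.

M_A = 240.2 kN·m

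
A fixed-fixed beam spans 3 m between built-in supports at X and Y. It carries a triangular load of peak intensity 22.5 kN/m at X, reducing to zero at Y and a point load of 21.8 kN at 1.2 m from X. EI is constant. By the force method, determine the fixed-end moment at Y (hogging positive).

M_Y = 13.03 kN·m

Take the two fixed-end moments M_X, M_Y as redundants; the released structure is the simple span XY.
End rotations of the released simple span under the applied load (×1/EI):
  at X: triangular load, peak 22.5: w₀L³/(45EI) = 13.5/EI
  at Y: triangular load, peak 22.5: 7w₀L³/(360EI) = 11.81/EI
  at X: point load 21.8 at a = 1.2: Pab(L + b)/(6LEI) = 12.56/EI
  at Y: point load 21.8 at a = 1.2: Pab(L + a)/(6LEI) = 10.99/EI
  θ_X0 = 26.06/EI,  θ_Y0 = 22.8/EI
Flexibility coefficients: a unit moment at one end gives L/(3EI) there and L/(6EI) at the far end, so f₁₁ = f₂₂ = 1/EI and f₁₂ = f₂₁ = 0.5/EI.
Compatibility — zero rotation at each built-in end:
  1 M_X + 0.5 M_Y = 26.06
  0.5 M_X + 1 M_Y = 22.8
Solving the pair gives M_X = 19.54 kN·m and M_Y = 13.03 kN·m (hogging).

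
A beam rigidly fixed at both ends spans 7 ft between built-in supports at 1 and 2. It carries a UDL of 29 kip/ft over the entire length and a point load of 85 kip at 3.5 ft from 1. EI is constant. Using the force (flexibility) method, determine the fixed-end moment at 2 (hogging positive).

Take the two fixed-end moments M_1, M_2 as redundants; the released structure is the simple span 12.
Simple-span end rotations at 1 and 2 under the given loads:
  at 1: UDL 29: wL³/(24EI) = 414.5/EI
  at 2: UDL 29: wL³/(24EI) = 414.5/EI
  at 1: point load 85 at a = 3.5: Pab(L + b)/(6LEI) = 260.3/EI
  at 2: point load 85 at a = 3.5: Pab(L + a)/(6LEI) = 260.3/EI
  θ_10 = 674.8/EI,  θ_20 = 674.8/EI
Flexibility coefficients: a unit moment at one end gives L/(3EI) there and L/(6EI) at the far end, so f₁₁ = f₂₂ = 2.333/EI and f₁₂ = f₂₁ = 1.167/EI.
Compatibility — zero rotation at each built-in end:
  2.333 M_1 + 1.167 M_2 = 674.8
  1.167 M_1 + 2.333 M_2 = 674.8
Solving the pair gives M_1 = 192.8 kip·ft and M_2 = 192.8 kip·ft (hogging).

M_2 = 192.8 kip·ft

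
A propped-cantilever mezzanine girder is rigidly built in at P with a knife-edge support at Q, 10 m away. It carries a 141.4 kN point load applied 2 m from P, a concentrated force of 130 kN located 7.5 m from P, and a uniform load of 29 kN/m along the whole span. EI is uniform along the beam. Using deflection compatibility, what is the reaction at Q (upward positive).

R_Q = 198.9 kN

Release the roller at Q. Primary structure: cantilever fixed at P.
Free-end deflection of the primary structure under the applied loading (downward +):
  point load 141.4 at a = 2: Pa²(3L − a)/(6EI) = 2639/EI
  point load 130 at a = 7.5: Pa²(3L − a)/(6EI) = 27422/EI
  UDL 29: wL⁴/(8EI) = 36250/EI
  δ_0 = 66311/EI
Tip deflection under a unit load at Q: L³/(3EI) = 333.3/EI.
Compatibility at Q: δ_0 − R_Q·δ_{QQ} = 0, so R_Q = 66311/333.3 = 198.9 kN.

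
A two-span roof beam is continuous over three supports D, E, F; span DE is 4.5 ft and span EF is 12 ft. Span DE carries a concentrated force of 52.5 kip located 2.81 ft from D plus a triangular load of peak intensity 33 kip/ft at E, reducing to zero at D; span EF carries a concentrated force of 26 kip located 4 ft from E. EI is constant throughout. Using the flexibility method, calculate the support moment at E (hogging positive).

Release continuity at E by inserting a hinge; the redundant is the internal moment M_E. The primary structure is two simply-supported spans DE and EF.
Rotations at E on the released spans (each span's end-slope, ×1/EI):
  span DE: point load 52.5 at a = 2.81: Pab(L + a)/(6LEI) = 67.5/EI
  span DE: triangular load, peak 33: w₀L³/(45EI) = 66.83/EI
  span EF: point load 26 at a = 4: Pab(L + b)/(6LEI) = 231.1/EI
  relative rotation θ_0 = (134.3 + 231.1)/EI = 365.4/EI
A unit hogging moment at E produces rotation L₁/(3EI) + L₂/(3EI) = 5.5/EI.
Compatibility: M_E·(L₁+L₂)/(3EI) = θ_0, giving M_E = 66.44 kip·ft (hogging).

M_E = 66.44 kip·ft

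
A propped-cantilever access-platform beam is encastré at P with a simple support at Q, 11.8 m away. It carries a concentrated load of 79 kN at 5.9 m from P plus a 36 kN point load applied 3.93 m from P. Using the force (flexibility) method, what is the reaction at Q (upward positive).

Remove the prop at Q; the released (primary) structure is a cantilever built in at P.
Downward deflection at the released point Q due to the loads:
  point load 79 at a = 5.9: Pa²(3L − a)/(6EI) = 13521/EI
  point load 36 at a = 3.93: Pa²(3L − a)/(6EI) = 2916/EI
  δ_0 = 16437/EI
Tip deflection under a unit load at Q: L³/(3EI) = 547.7/EI.
Compatibility at Q: δ_0 − R_Q·δ_{QQ} = 0, so R_Q = 16437/547.7 = 30.01 kN.

R_Q = 30.01 kN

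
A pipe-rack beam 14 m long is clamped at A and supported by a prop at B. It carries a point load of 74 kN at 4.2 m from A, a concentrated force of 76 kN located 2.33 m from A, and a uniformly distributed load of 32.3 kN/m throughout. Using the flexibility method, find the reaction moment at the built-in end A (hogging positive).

M_A = 1112 kN·m

Remove the prop at B; the released (primary) structure is a cantilever built in at A.
Downward deflection at the released point B due to the loads:
  point load 74 at a = 4.2: Pa²(3L − a)/(6EI) = 8224/EI
  point load 76 at a = 2.33: Pa²(3L − a)/(6EI) = 2728/EI
  UDL 32.3: wL⁴/(8EI) = 155105/EI
  δ_0 = 166056/EI
Flexibility coefficient — unit upward force at B: δ_{BB} = L³/(3EI) = 914.7/EI.
The prop prevents deflection at B: R_B = δ_0/δ_{BB} = 166056/914.7 = 181.5 kN.
Moment equilibrium about A: M_A = Σ(load moments about A) − R_B·L = 3653 − 181.5×14 = 1112 kN·m.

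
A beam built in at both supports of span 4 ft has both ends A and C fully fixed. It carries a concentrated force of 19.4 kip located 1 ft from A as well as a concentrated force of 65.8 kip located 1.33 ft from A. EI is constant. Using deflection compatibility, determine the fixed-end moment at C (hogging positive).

M_C = 23.06 kip·ft

Take the two fixed-end moments M_A, M_C as redundants; the released structure is the simple span AC.
End rotations of the released simple span under the applied load (×1/EI):
  at A: point load 19.4 at a = 1: Pab(L + b)/(6LEI) = 16.98/EI
  at C: point load 19.4 at a = 1: Pab(L + a)/(6LEI) = 12.12/EI
  at A: point load 65.8 at a = 1.33: Pab(L + b)/(6LEI) = 64.94/EI
  at C: point load 65.8 at a = 1.33: Pab(L + a)/(6LEI) = 51.89/EI
  θ_A0 = 81.91/EI,  θ_C0 = 64.02/EI
Flexibility coefficients: a unit moment at one end gives L/(3EI) there and L/(6EI) at the far end, so f₁₁ = f₂₂ = 1.333/EI and f₁₂ = f₂₁ = 0.6667/EI.
Compatibility — zero rotation at each built-in end:
  1.333 M_A + 0.6667 M_C = 81.91
  0.6667 M_A + 1.333 M_C = 64.02
Solving the pair gives M_A = 49.9 kip·ft and M_C = 23.06 kip·ft (hogging).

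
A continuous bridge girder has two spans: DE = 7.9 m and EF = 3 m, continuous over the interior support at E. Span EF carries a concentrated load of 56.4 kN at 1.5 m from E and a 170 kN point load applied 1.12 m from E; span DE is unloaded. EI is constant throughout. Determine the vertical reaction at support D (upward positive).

Release continuity at E by inserting a hinge; the redundant is the internal moment M_E. The primary structure is two simply-supported spans DE and EF.
Discontinuity in slope at E on the released structure — sum the simple-span end rotations:
  span EF: point load 56.4 at a = 1.5: Pab(L + b)/(6LEI) = 31.73/EI
  span EF: point load 170 at a = 1.12: Pab(L + b)/(6LEI) = 97.04/EI
  relative rotation θ_0 = (0 + 128.8)/EI = 128.8/EI
A unit hogging moment at E produces rotation L₁/(3EI) + L₂/(3EI) = 3.633/EI.
Slope continuity at E: θ_0 = M_E·3.633/EI, so M_E = 128.8/3.633 = 35.44 kN·m (hogging).
Span DE, ΣM about D with M_E applied at E: R_E^{DE}·7.9 = 0 + 35.44, so R_E^{DE} = 4.486 kN and R_D = 0 − 4.486 = -4.486 kN.

R_D = -4.486 kN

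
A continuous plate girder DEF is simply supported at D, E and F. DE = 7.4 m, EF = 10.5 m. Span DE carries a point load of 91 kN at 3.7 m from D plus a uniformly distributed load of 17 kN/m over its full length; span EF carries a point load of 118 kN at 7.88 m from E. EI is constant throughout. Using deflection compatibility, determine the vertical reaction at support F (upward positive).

R_F = 70.91 kN

Release continuity at E by inserting a hinge; the redundant is the internal moment M_E. The primary structure is two simply-supported spans DE and EF.
Rotations at E on the released spans (each span's end-slope, ×1/EI):
  span DE: point load 91 at a = 3.7: Pab(L + a)/(6LEI) = 311.4/EI
  span DE: UDL 17: wL³/(24EI) = 287/EI
  span EF: point load 118 at a = 7.88: Pab(L + b)/(6LEI) = 507.3/EI
  relative rotation θ_0 = (598.5 + 507.3)/EI = 1106/EI
A unit hogging moment at E produces rotation L₁/(3EI) + L₂/(3EI) = 5.967/EI.
Slope continuity at E: θ_0 = M_E·5.967/EI, so M_E = 1106/5.967 = 185.3 kN·m (hogging).
Span EF, ΣM about F: R_E^{EF}·10.5 = 309.2 + 185.3, so R_E^{EF} = 47.09 kN and R_F = 118 − 47.09 = 70.91 kN.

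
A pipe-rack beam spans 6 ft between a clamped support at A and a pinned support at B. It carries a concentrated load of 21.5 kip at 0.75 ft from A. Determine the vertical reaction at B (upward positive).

R_B = 0.4829 kip

Take the reaction at B as the redundant and release it; the primary structure is a cantilever fixed at A.
Free-end deflection of the primary structure under the applied loading (downward +):
  point load 21.5 at a = 0.75: Pa²(3L − a)/(6EI) = 34.77/EI
Flexibility coefficient — unit upward force at B: δ_{BB} = L³/(3EI) = 72/EI.
The prop prevents deflection at B: R_B = δ_0/δ_{BB} = 34.77/72 = 0.4829 kip.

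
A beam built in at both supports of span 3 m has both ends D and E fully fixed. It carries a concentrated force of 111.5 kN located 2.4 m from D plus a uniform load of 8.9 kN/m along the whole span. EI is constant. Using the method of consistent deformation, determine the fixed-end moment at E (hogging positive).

Release both end moments; the primary structure is a simply-supported span DE with redundants M_D and M_E.
End rotations of the released simple span under the applied load (×1/EI):
  at D: point load 111.5 at a = 2.4: Pab(L + b)/(6LEI) = 32.11/EI
  at E: point load 111.5 at a = 2.4: Pab(L + a)/(6LEI) = 48.17/EI
  at D: UDL 8.9: wL³/(24EI) = 10.01/EI
  at E: UDL 8.9: wL³/(24EI) = 10.01/EI
  θ_D0 = 42.12/EI,  θ_E0 = 58.18/EI
Flexibility coefficients: a unit moment at one end gives L/(3EI) there and L/(6EI) at the far end, so f₁₁ = f₂₂ = 1/EI and f₁₂ = f₂₁ = 0.5/EI.
Compatibility — zero rotation at each built-in end:
  1 M_D + 0.5 M_E = 42.12
  0.5 M_D + 1 M_E = 58.18
Solving the pair gives M_D = 17.38 kN·m and M_E = 49.49 kN·m (hogging).

M_E = 49.49 kN·m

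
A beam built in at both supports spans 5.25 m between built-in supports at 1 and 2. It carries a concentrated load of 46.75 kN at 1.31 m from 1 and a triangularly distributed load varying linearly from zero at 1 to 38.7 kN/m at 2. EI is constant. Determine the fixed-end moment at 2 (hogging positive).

M_2 = 64.8 kN·m

Take the two fixed-end moments M_1, M_2 as redundants; the released structure is the simple span 12.
Simple-span end rotations at 1 and 2 under the given loads:
  at 1: point load 46.75 at a = 1.31: Pab(L + b)/(6LEI) = 70.4/EI
  at 2: point load 46.75 at a = 1.31: Pab(L + a)/(6LEI) = 50.25/EI
  at 1: triangular load, peak 38.7: 7w₀L³/(360EI) = 108.9/EI
  at 2: triangular load, peak 38.7: w₀L³/(45EI) = 124.4/EI
  θ_10 = 179.3/EI,  θ_20 = 174.7/EI
Flexibility coefficients: a unit moment at one end gives L/(3EI) there and L/(6EI) at the far end, so f₁₁ = f₂₂ = 1.75/EI and f₁₂ = f₂₁ = 0.875/EI.
Compatibility — zero rotation at each built-in end:
  1.75 M_1 + 0.875 M_2 = 179.3
  0.875 M_1 + 1.75 M_2 = 174.7
Solving the pair gives M_1 = 70.05 kN·m and M_2 = 64.8 kN·m (hogging).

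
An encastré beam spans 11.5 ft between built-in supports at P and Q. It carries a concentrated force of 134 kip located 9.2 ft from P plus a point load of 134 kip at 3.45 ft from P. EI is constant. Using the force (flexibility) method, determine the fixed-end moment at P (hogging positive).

M_P = 275.8 kip·ft

Release both end moments; the primary structure is a simply-supported span PQ with redundants M_P and M_Q.
End rotations of the released simple span under the applied load (×1/EI):
  at P: point load 134 at a = 9.2: Pab(L + b)/(6LEI) = 567.1/EI
  at Q: point load 134 at a = 9.2: Pab(L + a)/(6LEI) = 850.6/EI
  at P: point load 134 at a = 3.45: Pab(L + b)/(6LEI) = 1054/EI
  at Q: point load 134 at a = 3.45: Pab(L + a)/(6LEI) = 806.3/EI
  θ_P0 = 1622/EI,  θ_Q0 = 1657/EI
Flexibility coefficients: a unit moment at one end gives L/(3EI) there and L/(6EI) at the far end, so f₁₁ = f₂₂ = 3.833/EI and f₁₂ = f₂₁ = 1.917/EI.
Compatibility — zero rotation at each built-in end:
  3.833 M_P + 1.917 M_Q = 1622
  1.917 M_P + 3.833 M_Q = 1657
Solving the pair gives M_P = 275.8 kip·ft and M_Q = 294.3 kip·ft (hogging).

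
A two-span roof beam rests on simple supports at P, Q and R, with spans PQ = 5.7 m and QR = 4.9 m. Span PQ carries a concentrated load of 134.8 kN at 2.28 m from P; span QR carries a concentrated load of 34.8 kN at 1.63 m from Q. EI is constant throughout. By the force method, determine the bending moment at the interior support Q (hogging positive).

M_Q = 84 kN·m

Take M_Q as the redundant. Released structure: two simple spans PQ and QR with a hinge at Q.
End slopes at the hinge Q, treating each span as simply supported:
  span PQ: point load 134.8 at a = 2.28: Pab(L + a)/(6LEI) = 245.3/EI
  span QR: point load 34.8 at a = 1.63: Pab(L + b)/(6LEI) = 51.55/EI
  relative rotation θ_0 = (245.3 + 51.55)/EI = 296.8/EI
A unit hogging moment at Q produces rotation L₁/(3EI) + L₂/(3EI) = 3.533/EI.
Compatibility: M_Q·(L₁+L₂)/(3EI) = θ_0, giving M_Q = 84 kN·m (hogging).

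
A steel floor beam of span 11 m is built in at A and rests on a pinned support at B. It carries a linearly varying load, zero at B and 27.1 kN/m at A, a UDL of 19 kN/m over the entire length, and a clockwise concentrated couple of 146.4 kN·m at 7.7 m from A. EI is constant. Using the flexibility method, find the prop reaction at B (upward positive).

R_B = 126.4 kN

Release the roller at B. Primary structure: cantilever fixed at A.
Free-end deflection of the primary structure under the applied loading (downward +):
  triangular load, peak 27.1 at the fixed end: w₀L⁴/(30EI) = 13226/EI
  UDL 19: wL⁴/(8EI) = 34772/EI
  clockwise couple 146.4 at a = 7.7: M₀a(2L − a)/(2EI) = 8060/EI
  δ_0 = 56058/EI
Tip deflection under a unit load at B: L³/(3EI) = 443.7/EI.
Compatibility at B: δ_0 − R_B·δ_{BB} = 0, so R_B = 56058/443.7 = 126.4 kN.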